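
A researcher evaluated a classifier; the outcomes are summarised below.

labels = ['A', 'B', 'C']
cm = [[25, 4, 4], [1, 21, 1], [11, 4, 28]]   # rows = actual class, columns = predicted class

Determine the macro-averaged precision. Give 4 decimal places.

Per-class precision (TP/(TP+FP)):
  A: TP=25, FP=1+11=12 → 25/37 = 0.67568
  B: TP=21, FP=4+4=8 → 21/29 = 0.72414
  C: TP=28, FP=4+1=5 → 28/33 = 0.84848
Macro-precision = mean = (0.67568 + 0.72414 + 0.84848) / 3 = 0.7494

0.7494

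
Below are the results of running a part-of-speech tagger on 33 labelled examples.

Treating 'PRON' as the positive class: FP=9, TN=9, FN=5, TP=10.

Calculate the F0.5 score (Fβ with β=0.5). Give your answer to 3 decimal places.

0.549

Fβ = (1+β²)·TP / ((1+β²)·TP + β²·FN + FP), with β²=1/4
= 1.25·10 / (1.25·10 + 0.25·5 + 9) = 0.549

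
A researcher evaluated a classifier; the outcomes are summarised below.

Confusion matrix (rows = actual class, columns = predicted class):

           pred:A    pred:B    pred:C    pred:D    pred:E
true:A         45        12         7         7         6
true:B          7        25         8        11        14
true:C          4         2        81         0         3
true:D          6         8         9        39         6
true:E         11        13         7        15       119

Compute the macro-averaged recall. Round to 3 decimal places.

Per-class recall (TP/(TP+FN)):
  A: TP=45, FN=12+7+7+6=32 → 45/77 = 0.5844
  B: TP=25, FN=7+8+11+14=40 → 25/65 = 0.3846
  C: TP=81, FN=4+2+0+3=9 → 81/90 = 0.9000
  D: TP=39, FN=6+8+9+6=29 → 39/68 = 0.5735
  E: TP=119, FN=11+13+7+15=46 → 119/165 = 0.7212
Macro-recall = mean = (0.5844 + 0.3846 + 0.9000 + 0.5735 + 0.7212) / 5 = 0.633

0.633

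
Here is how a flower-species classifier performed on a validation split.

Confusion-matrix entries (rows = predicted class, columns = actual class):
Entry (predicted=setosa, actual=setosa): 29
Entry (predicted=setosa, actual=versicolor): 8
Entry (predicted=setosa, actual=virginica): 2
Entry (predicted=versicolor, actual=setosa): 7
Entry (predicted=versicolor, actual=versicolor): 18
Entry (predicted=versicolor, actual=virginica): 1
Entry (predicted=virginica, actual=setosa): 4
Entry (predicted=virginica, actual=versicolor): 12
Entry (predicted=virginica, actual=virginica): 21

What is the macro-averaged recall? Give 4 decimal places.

Per-class recall (TP/(TP+FN)):
  setosa: TP=29, FN=7+4=11 → 29/40 = 0.72500
  versicolor: TP=18, FN=8+12=20 → 18/38 = 0.47368
  virginica: TP=21, FN=2+1=3 → 21/24 = 0.87500
Macro-recall = mean = (0.72500 + 0.47368 + 0.87500) / 3 = 0.6912

0.6912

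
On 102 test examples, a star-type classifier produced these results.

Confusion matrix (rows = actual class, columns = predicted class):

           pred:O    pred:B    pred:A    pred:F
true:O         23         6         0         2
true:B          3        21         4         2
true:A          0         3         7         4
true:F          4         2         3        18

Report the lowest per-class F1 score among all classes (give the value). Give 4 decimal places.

Per-class F1 score (2·TP/(2·TP+FP+FN)):
  O: TP=23, FP=3+0+4=7, FN=6+0+2=8 → 46/61 = 0.75410
  B: TP=21, FP=6+3+2=11, FN=3+4+2=9 → 42/62 = 0.67742
  A: TP=7, FP=0+4+3=7, FN=0+3+4=7 → 14/28 = 0.50000
  F: TP=18, FP=2+2+4=8, FN=4+2+3=9 → 36/53 = 0.67925
Lowest is class 'A' with F1 score = 0.5000.

0.5000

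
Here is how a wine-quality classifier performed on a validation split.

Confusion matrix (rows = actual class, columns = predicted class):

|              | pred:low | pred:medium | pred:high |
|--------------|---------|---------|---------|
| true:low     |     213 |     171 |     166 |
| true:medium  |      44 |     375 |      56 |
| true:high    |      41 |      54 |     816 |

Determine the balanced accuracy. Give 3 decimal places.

0.691

Balanced accuracy = mean of per-class recall.
  low: recall = 213/550 = 0.3873
  medium: recall = 375/475 = 0.7895
  high: recall = 816/911 = 0.8957
Mean = (0.3873 + 0.7895 + 0.8957) / 3 = 0.691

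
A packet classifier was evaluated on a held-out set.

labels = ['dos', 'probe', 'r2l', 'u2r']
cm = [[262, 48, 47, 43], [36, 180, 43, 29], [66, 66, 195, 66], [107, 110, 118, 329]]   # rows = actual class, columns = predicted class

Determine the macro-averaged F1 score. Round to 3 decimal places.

0.548

Per-class F1 score (2·TP/(2·TP+FP+FN)):
  dos: TP=262, FP=36+66+107=209, FN=48+47+43=138 → 524/871 = 0.6016
  probe: TP=180, FP=48+66+110=224, FN=36+43+29=108 → 360/692 = 0.5202
  r2l: TP=195, FP=47+43+118=208, FN=66+66+66=198 → 390/796 = 0.4899
  u2r: TP=329, FP=43+29+66=138, FN=107+110+118=335 → 658/1131 = 0.5818
Macro-F1 score = mean = (0.6016 + 0.5202 + 0.4899 + 0.5818) / 4 = 0.548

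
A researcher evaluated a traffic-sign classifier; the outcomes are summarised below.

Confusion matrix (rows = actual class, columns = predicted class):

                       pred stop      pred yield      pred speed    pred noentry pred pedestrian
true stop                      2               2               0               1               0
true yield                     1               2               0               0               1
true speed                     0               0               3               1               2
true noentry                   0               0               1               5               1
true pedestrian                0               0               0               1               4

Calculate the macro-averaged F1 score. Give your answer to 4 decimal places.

Per-class F1 score (2·TP/(2·TP+FP+FN)):
  stop: TP=2, FP=1+0+0+0=1, FN=2+0+1+0=3 → 4/8 = 0.50000
  yield: TP=2, FP=2+0+0+0=2, FN=1+0+0+1=2 → 4/8 = 0.50000
  speed: TP=3, FP=0+0+1+0=1, FN=0+0+1+2=3 → 6/10 = 0.60000
  noentry: TP=5, FP=1+0+1+1=3, FN=0+0+1+1=2 → 10/15 = 0.66667
  pedestrian: TP=4, FP=0+1+2+1=4, FN=0+0+0+1=1 → 8/13 = 0.61538
Macro-F1 score = mean = (0.50000 + 0.50000 + 0.60000 + 0.66667 + 0.61538) / 5 = 0.5764

0.5764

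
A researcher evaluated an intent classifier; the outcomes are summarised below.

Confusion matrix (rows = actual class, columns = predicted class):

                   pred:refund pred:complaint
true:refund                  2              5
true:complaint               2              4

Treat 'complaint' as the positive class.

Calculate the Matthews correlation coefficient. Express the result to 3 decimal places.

-0.051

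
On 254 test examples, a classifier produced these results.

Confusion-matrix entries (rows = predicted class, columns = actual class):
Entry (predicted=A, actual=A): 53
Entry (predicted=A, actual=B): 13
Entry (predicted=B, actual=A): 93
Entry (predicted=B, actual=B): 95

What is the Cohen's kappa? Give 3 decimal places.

Observed agreement pₒ = trace/N = 148/254 = 0.5827
Expected agreement pₑ = Σ (rowᵢ·colᵢ)/N² = (146·66 + 108·188)/254² = 0.4641
κ = (pₒ − pₑ)/(1 − pₑ) = (0.5827 − 0.4641)/(1 − 0.4641) = 0.221

0.221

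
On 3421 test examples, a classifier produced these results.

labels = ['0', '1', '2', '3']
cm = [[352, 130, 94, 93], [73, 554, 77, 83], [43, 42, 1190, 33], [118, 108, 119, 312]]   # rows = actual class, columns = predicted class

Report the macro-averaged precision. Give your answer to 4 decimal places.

Per-class precision (TP/(TP+FP)):
  0: TP=352, FP=73+43+118=234 → 352/586 = 0.60068
  1: TP=554, FP=130+42+108=280 → 554/834 = 0.66427
  2: TP=1190, FP=94+77+119=290 → 1190/1480 = 0.80405
  3: TP=312, FP=93+83+33=209 → 312/521 = 0.59885
Macro-precision = mean = (0.60068 + 0.66427 + 0.80405 + 0.59885) / 4 = 0.6670

0.6670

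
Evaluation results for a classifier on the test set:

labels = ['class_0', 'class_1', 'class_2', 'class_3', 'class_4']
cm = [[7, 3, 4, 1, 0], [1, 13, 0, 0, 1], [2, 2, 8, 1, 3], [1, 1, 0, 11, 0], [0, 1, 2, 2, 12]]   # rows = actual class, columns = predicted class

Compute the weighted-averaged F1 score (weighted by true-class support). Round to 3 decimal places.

0.662

Per-class F1 score (2·TP/(2·TP+FP+FN)):
  class_0: TP=7, FP=1+2+1+0=4, FN=3+4+1+0=8 → 14/26 = 0.5385
  class_1: TP=13, FP=3+2+1+1=7, FN=1+0+0+1=2 → 26/35 = 0.7429
  class_2: TP=8, FP=4+0+0+2=6, FN=2+2+1+3=8 → 16/30 = 0.5333
  class_3: TP=11, FP=1+0+1+2=4, FN=1+1+0+0=2 → 22/28 = 0.7857
  class_4: TP=12, FP=0+1+3+0=4, FN=0+1+2+2=5 → 24/33 = 0.7273
Weighted-F1 score = Σ (supportᵢ/N)·F1 scoreᵢ with N=76: (15/76)·0.5385 + (15/76)·0.7429 + (16/76)·0.5333 + (13/76)·0.7857 + (17/76)·0.7273 = 0.662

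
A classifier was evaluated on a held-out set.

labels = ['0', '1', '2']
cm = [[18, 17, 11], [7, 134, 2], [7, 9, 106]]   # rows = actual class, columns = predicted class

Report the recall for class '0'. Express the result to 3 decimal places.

0.391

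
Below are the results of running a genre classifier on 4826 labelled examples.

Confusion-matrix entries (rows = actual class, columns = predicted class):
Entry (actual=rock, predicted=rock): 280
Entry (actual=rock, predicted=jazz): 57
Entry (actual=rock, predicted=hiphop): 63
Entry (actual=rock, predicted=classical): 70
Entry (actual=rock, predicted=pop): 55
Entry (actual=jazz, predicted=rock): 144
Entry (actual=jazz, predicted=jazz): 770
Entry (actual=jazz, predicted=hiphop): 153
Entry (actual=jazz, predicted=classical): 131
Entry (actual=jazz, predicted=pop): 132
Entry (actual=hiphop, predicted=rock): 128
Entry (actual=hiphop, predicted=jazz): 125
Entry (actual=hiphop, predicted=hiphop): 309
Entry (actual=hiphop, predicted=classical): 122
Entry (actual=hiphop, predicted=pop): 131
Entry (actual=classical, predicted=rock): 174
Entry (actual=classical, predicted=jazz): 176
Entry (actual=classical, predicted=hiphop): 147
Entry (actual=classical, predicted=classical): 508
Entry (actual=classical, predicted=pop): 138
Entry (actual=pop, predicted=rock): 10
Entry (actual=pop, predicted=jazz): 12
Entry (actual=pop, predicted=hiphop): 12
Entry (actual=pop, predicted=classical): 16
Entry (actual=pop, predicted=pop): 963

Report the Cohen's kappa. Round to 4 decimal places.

Observed agreement pₒ = trace/N = 2830/4826 = 0.58641
Expected agreement pₑ = Σ (rowᵢ·colᵢ)/N² = (525·736 + 1330·1140 + 815·684 + 1143·847 + 1013·1419)/4826² = 0.20891
κ = (pₒ − pₑ)/(1 − pₑ) = (0.58641 − 0.20891)/(1 − 0.20891) = 0.4772

0.4772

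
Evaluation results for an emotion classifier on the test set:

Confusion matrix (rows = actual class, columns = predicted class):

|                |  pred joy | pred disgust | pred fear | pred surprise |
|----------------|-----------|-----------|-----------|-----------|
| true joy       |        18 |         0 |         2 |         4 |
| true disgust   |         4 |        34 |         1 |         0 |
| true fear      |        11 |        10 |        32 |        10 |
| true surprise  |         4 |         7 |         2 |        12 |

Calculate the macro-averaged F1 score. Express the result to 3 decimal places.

0.614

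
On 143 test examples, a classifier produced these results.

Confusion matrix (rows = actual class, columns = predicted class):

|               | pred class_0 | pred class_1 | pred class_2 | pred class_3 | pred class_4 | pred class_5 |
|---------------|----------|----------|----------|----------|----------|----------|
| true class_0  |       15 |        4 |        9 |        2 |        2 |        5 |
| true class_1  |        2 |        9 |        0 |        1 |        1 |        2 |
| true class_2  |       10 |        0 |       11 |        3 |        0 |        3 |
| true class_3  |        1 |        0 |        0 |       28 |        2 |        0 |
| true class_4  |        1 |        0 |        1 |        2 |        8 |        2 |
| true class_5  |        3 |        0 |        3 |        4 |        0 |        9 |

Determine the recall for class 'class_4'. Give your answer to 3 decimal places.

Treat 'class_4' as positive and all other classes as negative.
recall = TP/(TP+FN).
class_4: TP=8, FN=1+0+1+2+2=6 → 8/14 = 0.5714

0.571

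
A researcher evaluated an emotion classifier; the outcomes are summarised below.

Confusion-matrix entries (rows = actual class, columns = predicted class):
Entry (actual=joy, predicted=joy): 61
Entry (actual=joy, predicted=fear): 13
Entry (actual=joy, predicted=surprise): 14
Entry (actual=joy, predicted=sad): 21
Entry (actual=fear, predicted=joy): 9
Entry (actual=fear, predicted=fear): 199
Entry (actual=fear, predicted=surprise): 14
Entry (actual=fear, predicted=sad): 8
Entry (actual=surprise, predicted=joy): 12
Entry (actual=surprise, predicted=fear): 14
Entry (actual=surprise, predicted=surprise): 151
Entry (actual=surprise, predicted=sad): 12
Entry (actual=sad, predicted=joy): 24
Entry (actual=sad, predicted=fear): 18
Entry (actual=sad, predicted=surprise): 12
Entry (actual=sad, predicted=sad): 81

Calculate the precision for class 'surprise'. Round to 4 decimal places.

Treat 'surprise' as positive and all other classes as negative.
precision = TP/(TP+FP).
surprise: TP=151, FP=14+14+12=40 → 151/191 = 0.79058

0.7906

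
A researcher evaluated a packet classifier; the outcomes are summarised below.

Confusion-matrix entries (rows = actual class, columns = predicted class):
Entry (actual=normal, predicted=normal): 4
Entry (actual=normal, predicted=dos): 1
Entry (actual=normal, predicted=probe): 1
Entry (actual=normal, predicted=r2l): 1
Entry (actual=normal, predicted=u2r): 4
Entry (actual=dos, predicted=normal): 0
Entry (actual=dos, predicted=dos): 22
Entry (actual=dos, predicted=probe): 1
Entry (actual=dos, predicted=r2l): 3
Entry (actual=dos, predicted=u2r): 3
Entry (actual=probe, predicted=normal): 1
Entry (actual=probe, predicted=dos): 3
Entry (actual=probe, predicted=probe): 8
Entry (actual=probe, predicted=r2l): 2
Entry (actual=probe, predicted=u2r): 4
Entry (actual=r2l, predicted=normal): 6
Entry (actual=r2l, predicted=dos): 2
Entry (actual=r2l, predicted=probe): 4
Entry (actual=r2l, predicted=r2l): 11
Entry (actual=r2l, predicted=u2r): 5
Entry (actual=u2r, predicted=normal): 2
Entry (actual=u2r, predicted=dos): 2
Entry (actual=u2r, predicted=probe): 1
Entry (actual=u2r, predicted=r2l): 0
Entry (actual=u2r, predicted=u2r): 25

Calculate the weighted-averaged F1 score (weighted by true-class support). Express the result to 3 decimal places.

Per-class F1 score (2·TP/(2·TP+FP+FN)):
  normal: TP=4, FP=0+1+6+2=9, FN=1+1+1+4=7 → 8/24 = 0.3333
  dos: TP=22, FP=1+3+2+2=8, FN=0+1+3+3=7 → 44/59 = 0.7458
  probe: TP=8, FP=1+1+4+1=7, FN=1+3+2+4=10 → 16/33 = 0.4848
  r2l: TP=11, FP=1+3+2+0=6, FN=6+2+4+5=17 → 22/45 = 0.4889
  u2r: TP=25, FP=4+3+4+5=16, FN=2+2+1+0=5 → 50/71 = 0.7042
Weighted-F1 score = Σ (supportᵢ/N)·F1 scoreᵢ with N=116: (11/116)·0.3333 + (29/116)·0.7458 + (18/116)·0.4848 + (28/116)·0.4889 + (30/116)·0.7042 = 0.593

0.593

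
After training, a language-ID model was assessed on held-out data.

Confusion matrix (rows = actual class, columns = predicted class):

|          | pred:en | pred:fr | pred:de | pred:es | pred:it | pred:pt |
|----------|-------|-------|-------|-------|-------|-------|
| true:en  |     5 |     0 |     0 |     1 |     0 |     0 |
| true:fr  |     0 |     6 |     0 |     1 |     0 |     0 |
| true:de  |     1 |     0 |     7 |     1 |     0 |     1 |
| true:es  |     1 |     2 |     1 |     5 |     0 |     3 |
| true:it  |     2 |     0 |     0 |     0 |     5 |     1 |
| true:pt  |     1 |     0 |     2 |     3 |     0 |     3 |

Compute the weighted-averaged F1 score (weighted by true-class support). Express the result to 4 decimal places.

0.5942

Per-class F1 score (2·TP/(2·TP+FP+FN)):
  en: TP=5, FP=0+1+1+2+1=5, FN=0+0+1+0+0=1 → 10/16 = 0.62500
  fr: TP=6, FP=0+0+2+0+0=2, FN=0+0+1+0+0=1 → 12/15 = 0.80000
  de: TP=7, FP=0+0+1+0+2=3, FN=1+0+1+0+1=3 → 14/20 = 0.70000
  es: TP=5, FP=1+1+1+0+3=6, FN=1+2+1+0+3=7 → 10/23 = 0.43478
  it: TP=5, FP=0+0+0+0+0=0, FN=2+0+0+0+1=3 → 10/13 = 0.76923
  pt: TP=3, FP=0+0+1+3+1=5, FN=1+0+2+3+0=6 → 6/17 = 0.35294
Weighted-F1 score = Σ (supportᵢ/N)·F1 scoreᵢ with N=52: (6/52)·0.62500 + (7/52)·0.80000 + (10/52)·0.70000 + (12/52)·0.43478 + (8/52)·0.76923 + (9/52)·0.35294 = 0.5942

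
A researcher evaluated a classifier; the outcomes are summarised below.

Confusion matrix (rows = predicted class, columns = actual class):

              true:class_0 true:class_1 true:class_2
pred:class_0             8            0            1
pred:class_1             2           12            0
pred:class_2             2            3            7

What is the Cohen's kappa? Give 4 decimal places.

0.6547

Observed agreement pₒ = trace/N = 27/35 = 0.77143
Expected agreement pₑ = Σ (rowᵢ·colᵢ)/N² = (12·9 + 15·14 + 8·12)/35² = 0.33796
κ = (pₒ − pₑ)/(1 − pₑ) = (0.77143 − 0.33796)/(1 − 0.33796) = 0.6547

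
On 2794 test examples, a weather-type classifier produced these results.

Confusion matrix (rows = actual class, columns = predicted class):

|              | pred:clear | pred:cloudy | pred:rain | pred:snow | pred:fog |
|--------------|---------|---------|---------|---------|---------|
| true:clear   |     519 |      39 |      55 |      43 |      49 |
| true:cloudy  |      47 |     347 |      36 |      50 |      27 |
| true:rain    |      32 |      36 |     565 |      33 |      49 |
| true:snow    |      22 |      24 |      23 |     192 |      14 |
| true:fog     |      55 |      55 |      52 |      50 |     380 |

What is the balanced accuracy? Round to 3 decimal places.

0.710

Balanced accuracy = mean of per-class recall.
  clear: recall = 519/705 = 0.7362
  cloudy: recall = 347/507 = 0.6844
  rain: recall = 565/715 = 0.7902
  snow: recall = 192/275 = 0.6982
  fog: recall = 380/592 = 0.6419
Mean = (0.7362 + 0.6844 + 0.7902 + 0.6982 + 0.6419) / 5 = 0.710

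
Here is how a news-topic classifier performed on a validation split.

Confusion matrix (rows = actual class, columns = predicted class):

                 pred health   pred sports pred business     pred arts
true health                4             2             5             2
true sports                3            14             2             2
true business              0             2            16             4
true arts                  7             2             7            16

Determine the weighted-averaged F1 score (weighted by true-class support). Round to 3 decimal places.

0.568

Per-class F1 score (2·TP/(2·TP+FP+FN)):
  health: TP=4, FP=3+0+7=10, FN=2+5+2=9 → 8/27 = 0.2963
  sports: TP=14, FP=2+2+2=6, FN=3+2+2=7 → 28/41 = 0.6829
  business: TP=16, FP=5+2+7=14, FN=0+2+4=6 → 32/52 = 0.6154
  arts: TP=16, FP=2+2+4=8, FN=7+2+7=16 → 32/56 = 0.5714
Weighted-F1 score = Σ (supportᵢ/N)·F1 scoreᵢ with N=88: (13/88)·0.2963 + (21/88)·0.6829 + (22/88)·0.6154 + (32/88)·0.5714 = 0.568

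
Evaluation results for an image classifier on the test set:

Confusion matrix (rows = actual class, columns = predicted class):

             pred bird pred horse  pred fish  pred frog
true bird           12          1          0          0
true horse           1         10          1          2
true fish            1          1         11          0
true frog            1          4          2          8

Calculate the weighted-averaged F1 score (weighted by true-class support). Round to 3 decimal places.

Per-class F1 score (2·TP/(2·TP+FP+FN)):
  bird: TP=12, FP=1+1+1=3, FN=1+0+0=1 → 24/28 = 0.8571
  horse: TP=10, FP=1+1+4=6, FN=1+1+2=4 → 20/30 = 0.6667
  fish: TP=11, FP=0+1+2=3, FN=1+1+0=2 → 22/27 = 0.8148
  frog: TP=8, FP=0+2+0=2, FN=1+4+2=7 → 16/25 = 0.6400
Weighted-F1 score = Σ (supportᵢ/N)·F1 scoreᵢ with N=55: (13/55)·0.8571 + (14/55)·0.6667 + (13/55)·0.8148 + (15/55)·0.6400 = 0.739

0.739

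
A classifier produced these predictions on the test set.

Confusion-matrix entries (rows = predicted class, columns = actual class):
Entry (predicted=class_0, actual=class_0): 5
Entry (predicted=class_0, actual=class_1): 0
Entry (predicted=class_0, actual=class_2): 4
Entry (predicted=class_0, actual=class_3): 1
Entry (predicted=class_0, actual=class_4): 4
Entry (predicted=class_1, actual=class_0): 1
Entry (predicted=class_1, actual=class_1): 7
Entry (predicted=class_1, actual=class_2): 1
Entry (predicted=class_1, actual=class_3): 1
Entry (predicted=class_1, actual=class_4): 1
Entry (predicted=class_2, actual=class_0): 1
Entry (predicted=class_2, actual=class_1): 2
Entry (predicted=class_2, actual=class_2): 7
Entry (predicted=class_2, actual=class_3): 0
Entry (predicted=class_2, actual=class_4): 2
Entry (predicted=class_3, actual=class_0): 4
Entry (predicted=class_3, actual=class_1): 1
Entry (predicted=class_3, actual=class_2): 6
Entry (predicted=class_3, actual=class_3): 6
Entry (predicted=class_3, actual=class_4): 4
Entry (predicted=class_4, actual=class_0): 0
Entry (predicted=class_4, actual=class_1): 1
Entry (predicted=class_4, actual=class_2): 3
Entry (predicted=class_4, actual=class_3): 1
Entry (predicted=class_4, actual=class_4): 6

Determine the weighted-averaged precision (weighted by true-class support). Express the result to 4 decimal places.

0.5076

Per-class precision (TP/(TP+FP)):
  class_0: TP=5, FP=0+4+1+4=9 → 5/14 = 0.35714
  class_1: TP=7, FP=1+1+1+1=4 → 7/11 = 0.63636
  class_2: TP=7, FP=1+2+0+2=5 → 7/12 = 0.58333
  class_3: TP=6, FP=4+1+6+4=15 → 6/21 = 0.28571
  class_4: TP=6, FP=0+1+3+1=5 → 6/11 = 0.54545
Weighted-precision = Σ (supportᵢ/N)·precisionᵢ with N=69: (11/69)·0.35714 + (11/69)·0.63636 + (21/69)·0.58333 + (9/69)·0.28571 + (17/69)·0.54545 = 0.5076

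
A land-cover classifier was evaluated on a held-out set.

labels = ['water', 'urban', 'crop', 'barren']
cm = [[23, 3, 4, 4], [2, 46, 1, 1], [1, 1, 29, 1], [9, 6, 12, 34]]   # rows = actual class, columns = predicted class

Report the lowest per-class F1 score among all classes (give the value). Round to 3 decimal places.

Per-class F1 score (2·TP/(2·TP+FP+FN)):
  water: TP=23, FP=2+1+9=12, FN=3+4+4=11 → 46/69 = 0.6667
  urban: TP=46, FP=3+1+6=10, FN=2+1+1=4 → 92/106 = 0.8679
  crop: TP=29, FP=4+1+12=17, FN=1+1+1=3 → 58/78 = 0.7436
  barren: TP=34, FP=4+1+1=6, FN=9+6+12=27 → 68/101 = 0.6733
Lowest is class 'water' with F1 score = 0.667.

0.667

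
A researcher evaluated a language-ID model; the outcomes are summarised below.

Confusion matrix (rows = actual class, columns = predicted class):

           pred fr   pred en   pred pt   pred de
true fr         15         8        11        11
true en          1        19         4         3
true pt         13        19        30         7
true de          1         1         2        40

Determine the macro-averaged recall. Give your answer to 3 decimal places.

0.595

Per-class recall (TP/(TP+FN)):
  fr: TP=15, FN=8+11+11=30 → 15/45 = 0.3333
  en: TP=19, FN=1+4+3=8 → 19/27 = 0.7037
  pt: TP=30, FN=13+19+7=39 → 30/69 = 0.4348
  de: TP=40, FN=1+1+2=4 → 40/44 = 0.9091
Macro-recall = mean = (0.3333 + 0.7037 + 0.4348 + 0.9091) / 4 = 0.595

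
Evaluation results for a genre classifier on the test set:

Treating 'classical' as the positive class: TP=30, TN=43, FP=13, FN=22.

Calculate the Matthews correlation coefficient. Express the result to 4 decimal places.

MCC = (TP·TN − FP·FN) / √((TP+FP)(TP+FN)(TN+FP)(TN+FN))
Numerator = 30·43 − 13·22 = 1004
Denominator = √(43·52·56·65) = √8139040 = 2852.9003
MCC = 1004 / 2852.9003 = 0.3519

0.3519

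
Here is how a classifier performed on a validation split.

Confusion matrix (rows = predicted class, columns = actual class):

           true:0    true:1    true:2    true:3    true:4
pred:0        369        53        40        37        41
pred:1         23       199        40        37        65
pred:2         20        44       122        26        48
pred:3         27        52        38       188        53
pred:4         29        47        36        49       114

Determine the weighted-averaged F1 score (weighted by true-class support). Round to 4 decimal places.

Per-class F1 score (2·TP/(2·TP+FP+FN)):
  0: TP=369, FP=53+40+37+41=171, FN=23+20+27+29=99 → 738/1008 = 0.73214
  1: TP=199, FP=23+40+37+65=165, FN=53+44+52+47=196 → 398/759 = 0.52437
  2: TP=122, FP=20+44+26+48=138, FN=40+40+38+36=154 → 244/536 = 0.45522
  3: TP=188, FP=27+52+38+53=170, FN=37+37+26+49=149 → 376/695 = 0.54101
  4: TP=114, FP=29+47+36+49=161, FN=41+65+48+53=207 → 228/596 = 0.38255
Weighted-F1 score = Σ (supportᵢ/N)·F1 scoreᵢ with N=1797: (468/1797)·0.73214 + (395/1797)·0.52437 + (276/1797)·0.45522 + (337/1797)·0.54101 + (321/1797)·0.38255 = 0.5456

0.5456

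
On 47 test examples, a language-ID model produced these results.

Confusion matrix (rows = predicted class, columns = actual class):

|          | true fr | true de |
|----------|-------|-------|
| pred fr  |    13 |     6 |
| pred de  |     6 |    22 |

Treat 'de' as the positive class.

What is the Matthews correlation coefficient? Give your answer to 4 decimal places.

0.4699

MCC = (TP·TN − FP·FN) / √((TP+FP)(TP+FN)(TN+FP)(TN+FN))
Numerator = 22·13 − 6·6 = 250
Denominator = √(28·28·19·19) = √283024 = 532.0000
MCC = 250 / 532.0000 = 0.4699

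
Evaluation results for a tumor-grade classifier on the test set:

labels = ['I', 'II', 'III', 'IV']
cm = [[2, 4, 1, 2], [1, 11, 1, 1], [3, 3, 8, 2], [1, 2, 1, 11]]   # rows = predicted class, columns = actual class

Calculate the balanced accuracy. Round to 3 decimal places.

Balanced accuracy = mean of per-class recall.
  I: recall = 2/7 = 0.2857
  II: recall = 11/20 = 0.5500
  III: recall = 8/11 = 0.7273
  IV: recall = 11/16 = 0.6875
Mean = (0.2857 + 0.5500 + 0.7273 + 0.6875) / 4 = 0.563

0.563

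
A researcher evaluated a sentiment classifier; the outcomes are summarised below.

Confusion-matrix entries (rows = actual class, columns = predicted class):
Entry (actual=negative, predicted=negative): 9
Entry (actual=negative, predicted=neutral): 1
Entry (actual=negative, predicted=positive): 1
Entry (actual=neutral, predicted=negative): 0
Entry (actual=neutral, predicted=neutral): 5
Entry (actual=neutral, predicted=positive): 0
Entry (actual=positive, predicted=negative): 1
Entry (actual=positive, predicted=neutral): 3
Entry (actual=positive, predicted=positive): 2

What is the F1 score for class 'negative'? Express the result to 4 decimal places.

0.8571

Take TP from the diagonal, FP from the rest of the 'negative' prediction marginal, FN from the rest of the 'negative' actual marginal.
F1 score = 2·TP/(2·TP+FP+FN).
negative: TP=9, FP=0+1=1, FN=1+1=2 → 18/21 = 0.85714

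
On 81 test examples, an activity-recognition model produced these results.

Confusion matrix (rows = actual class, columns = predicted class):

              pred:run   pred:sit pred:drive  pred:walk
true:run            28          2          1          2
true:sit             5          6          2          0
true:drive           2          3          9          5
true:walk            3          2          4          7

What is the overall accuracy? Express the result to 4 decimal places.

0.6173

Accuracy = trace / total = (28+6+9+7=50) / 81 = 50/81 = 0.6173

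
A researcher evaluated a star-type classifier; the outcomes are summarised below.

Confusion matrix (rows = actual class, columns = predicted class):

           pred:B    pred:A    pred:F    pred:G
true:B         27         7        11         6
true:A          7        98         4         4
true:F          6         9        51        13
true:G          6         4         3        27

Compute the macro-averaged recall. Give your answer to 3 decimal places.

Per-class recall (TP/(TP+FN)):
  B: TP=27, FN=7+11+6=24 → 27/51 = 0.5294
  A: TP=98, FN=7+4+4=15 → 98/113 = 0.8673
  F: TP=51, FN=6+9+13=28 → 51/79 = 0.6456
  G: TP=27, FN=6+4+3=13 → 27/40 = 0.6750
Macro-recall = mean = (0.5294 + 0.8673 + 0.6456 + 0.6750) / 4 = 0.679

0.679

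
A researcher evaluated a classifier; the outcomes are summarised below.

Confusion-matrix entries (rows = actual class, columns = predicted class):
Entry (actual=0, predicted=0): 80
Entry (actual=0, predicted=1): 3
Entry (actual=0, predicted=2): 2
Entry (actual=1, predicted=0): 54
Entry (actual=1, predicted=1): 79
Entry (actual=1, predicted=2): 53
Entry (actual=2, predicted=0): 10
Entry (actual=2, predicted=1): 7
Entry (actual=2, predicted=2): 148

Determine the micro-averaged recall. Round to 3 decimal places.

Micro-averaging pools counts across classes: ΣTP=307, ΣFP=129, ΣFN=129.
Micro-recall = TP/(TP+FN) on pooled counts = 0.704 (equals overall accuracy in single-label multiclass).

0.704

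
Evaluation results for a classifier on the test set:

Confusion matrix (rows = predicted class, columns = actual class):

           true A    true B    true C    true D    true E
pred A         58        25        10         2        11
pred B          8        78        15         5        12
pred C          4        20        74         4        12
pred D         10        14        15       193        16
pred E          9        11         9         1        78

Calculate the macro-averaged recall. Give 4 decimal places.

Per-class recall (TP/(TP+FN)):
  A: TP=58, FN=8+4+10+9=31 → 58/89 = 0.65169
  B: TP=78, FN=25+20+14+11=70 → 78/148 = 0.52703
  C: TP=74, FN=10+15+15+9=49 → 74/123 = 0.60163
  D: TP=193, FN=2+5+4+1=12 → 193/205 = 0.94146
  E: TP=78, FN=11+12+12+16=51 → 78/129 = 0.60465
Macro-recall = mean = (0.65169 + 0.52703 + 0.60163 + 0.94146 + 0.60465) / 5 = 0.6653

0.6653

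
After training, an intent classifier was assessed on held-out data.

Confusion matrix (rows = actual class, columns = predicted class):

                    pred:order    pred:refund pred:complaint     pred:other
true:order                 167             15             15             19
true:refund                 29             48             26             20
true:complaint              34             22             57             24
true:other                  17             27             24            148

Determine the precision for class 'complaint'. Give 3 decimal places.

0.467

Treat 'complaint' as positive and all other classes as negative.
precision = TP/(TP+FP).
complaint: TP=57, FP=15+26+24=65 → 57/122 = 0.4672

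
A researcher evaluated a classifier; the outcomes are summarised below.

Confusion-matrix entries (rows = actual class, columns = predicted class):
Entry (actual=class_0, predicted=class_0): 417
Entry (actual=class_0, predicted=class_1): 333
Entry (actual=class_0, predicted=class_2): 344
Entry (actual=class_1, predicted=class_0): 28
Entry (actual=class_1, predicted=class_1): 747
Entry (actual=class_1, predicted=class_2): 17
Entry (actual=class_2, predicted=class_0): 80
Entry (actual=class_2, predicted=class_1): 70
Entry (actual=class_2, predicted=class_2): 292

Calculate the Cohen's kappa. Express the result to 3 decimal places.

Observed agreement pₒ = trace/N = 1456/2328 = 0.6254
Expected agreement pₑ = Σ (rowᵢ·colᵢ)/N² = (1094·525 + 792·1150 + 442·653)/2328² = 0.3273
κ = (pₒ − pₑ)/(1 − pₑ) = (0.6254 − 0.3273)/(1 − 0.3273) = 0.443

0.443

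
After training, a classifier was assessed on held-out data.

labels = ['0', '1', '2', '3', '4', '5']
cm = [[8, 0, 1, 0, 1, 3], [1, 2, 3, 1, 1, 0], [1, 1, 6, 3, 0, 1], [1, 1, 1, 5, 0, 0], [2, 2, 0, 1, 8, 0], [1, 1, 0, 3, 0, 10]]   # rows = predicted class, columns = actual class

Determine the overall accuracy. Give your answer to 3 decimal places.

Accuracy = trace / total = (8+2+6+5+8+10=39) / 69 = 39/69 = 0.565

0.565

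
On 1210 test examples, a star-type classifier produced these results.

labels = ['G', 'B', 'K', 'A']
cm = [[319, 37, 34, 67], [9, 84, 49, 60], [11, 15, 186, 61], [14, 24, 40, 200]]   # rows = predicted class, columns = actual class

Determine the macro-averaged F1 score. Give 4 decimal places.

Per-class F1 score (2·TP/(2·TP+FP+FN)):
  G: TP=319, FP=37+34+67=138, FN=9+11+14=34 → 638/810 = 0.78765
  B: TP=84, FP=9+49+60=118, FN=37+15+24=76 → 168/362 = 0.46409
  K: TP=186, FP=11+15+61=87, FN=34+49+40=123 → 372/582 = 0.63918
  A: TP=200, FP=14+24+40=78, FN=67+60+61=188 → 400/666 = 0.60060
Macro-F1 score = mean = (0.78765 + 0.46409 + 0.63918 + 0.60060) / 4 = 0.6229

0.6229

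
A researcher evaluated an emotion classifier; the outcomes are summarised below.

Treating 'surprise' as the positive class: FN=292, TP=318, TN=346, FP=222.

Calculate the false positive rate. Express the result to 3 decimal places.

0.391

FPR = FP/(FP+TN) = 222/(222+346) = 0.391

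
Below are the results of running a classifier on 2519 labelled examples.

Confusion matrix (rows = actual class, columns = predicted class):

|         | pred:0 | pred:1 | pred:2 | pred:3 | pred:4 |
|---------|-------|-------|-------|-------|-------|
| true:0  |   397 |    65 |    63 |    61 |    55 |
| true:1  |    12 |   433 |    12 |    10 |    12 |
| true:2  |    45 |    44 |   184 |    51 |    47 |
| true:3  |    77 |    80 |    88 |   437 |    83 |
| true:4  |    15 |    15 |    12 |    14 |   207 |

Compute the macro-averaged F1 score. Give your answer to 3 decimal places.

Per-class F1 score (2·TP/(2·TP+FP+FN)):
  0: TP=397, FP=12+45+77+15=149, FN=65+63+61+55=244 → 794/1187 = 0.6689
  1: TP=433, FP=65+44+80+15=204, FN=12+12+10+12=46 → 866/1116 = 0.7760
  2: TP=184, FP=63+12+88+12=175, FN=45+44+51+47=187 → 368/730 = 0.5041
  3: TP=437, FP=61+10+51+14=136, FN=77+80+88+83=328 → 874/1338 = 0.6532
  4: TP=207, FP=55+12+47+83=197, FN=15+15+12+14=56 → 414/667 = 0.6207
Macro-F1 score = mean = (0.6689 + 0.7760 + 0.5041 + 0.6532 + 0.6207) / 5 = 0.645

0.645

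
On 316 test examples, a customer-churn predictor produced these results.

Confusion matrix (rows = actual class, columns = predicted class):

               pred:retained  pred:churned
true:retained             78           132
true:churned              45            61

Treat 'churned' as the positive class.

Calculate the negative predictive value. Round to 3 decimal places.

NPV = TN/(TN+FN) = 78/(78+45) = 0.634

0.634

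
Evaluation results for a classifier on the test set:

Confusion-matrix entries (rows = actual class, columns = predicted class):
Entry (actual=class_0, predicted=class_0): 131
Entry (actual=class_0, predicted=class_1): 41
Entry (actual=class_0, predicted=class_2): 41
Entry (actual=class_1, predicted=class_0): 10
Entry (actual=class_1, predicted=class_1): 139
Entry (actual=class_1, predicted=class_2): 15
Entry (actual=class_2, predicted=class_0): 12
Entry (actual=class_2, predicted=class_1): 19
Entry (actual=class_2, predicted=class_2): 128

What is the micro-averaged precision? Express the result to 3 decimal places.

Micro-averaging pools counts across classes: ΣTP=398, ΣFP=138, ΣFN=138.
Micro-precision = TP/(TP+FP) on pooled counts = 0.743 (equals overall accuracy in single-label multiclass).

0.743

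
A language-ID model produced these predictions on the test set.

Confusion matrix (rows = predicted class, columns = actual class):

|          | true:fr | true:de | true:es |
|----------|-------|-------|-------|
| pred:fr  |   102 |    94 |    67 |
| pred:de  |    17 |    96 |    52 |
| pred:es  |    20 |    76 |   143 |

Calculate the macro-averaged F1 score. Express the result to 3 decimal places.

0.508

Per-class F1 score (2·TP/(2·TP+FP+FN)):
  fr: TP=102, FP=94+67=161, FN=17+20=37 → 204/402 = 0.5075
  de: TP=96, FP=17+52=69, FN=94+76=170 → 192/431 = 0.4455
  es: TP=143, FP=20+76=96, FN=67+52=119 → 286/501 = 0.5709
Macro-F1 score = mean = (0.5075 + 0.4455 + 0.5709) / 3 = 0.508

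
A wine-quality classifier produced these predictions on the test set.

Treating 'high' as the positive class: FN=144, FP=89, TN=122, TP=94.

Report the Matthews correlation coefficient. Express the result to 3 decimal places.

MCC = (TP·TN − FP·FN) / √((TP+FP)(TP+FN)(TN+FP)(TN+FN))
Numerator = 94·122 − 89·144 = -1348
Denominator = √(183·238·211·266) = √2444511804 = 49442.0044
MCC = -1348 / 49442.0044 = -0.027

-0.027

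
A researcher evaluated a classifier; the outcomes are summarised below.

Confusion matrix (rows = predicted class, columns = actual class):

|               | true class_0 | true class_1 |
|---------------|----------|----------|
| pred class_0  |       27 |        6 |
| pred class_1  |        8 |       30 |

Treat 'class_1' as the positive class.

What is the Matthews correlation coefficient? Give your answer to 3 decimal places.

MCC = (TP·TN − FP·FN) / √((TP+FP)(TP+FN)(TN+FP)(TN+FN))
Numerator = 30·27 − 8·6 = 762
Denominator = √(38·36·35·33) = √1580040 = 1256.9964
MCC = 762 / 1256.9964 = 0.606

0.606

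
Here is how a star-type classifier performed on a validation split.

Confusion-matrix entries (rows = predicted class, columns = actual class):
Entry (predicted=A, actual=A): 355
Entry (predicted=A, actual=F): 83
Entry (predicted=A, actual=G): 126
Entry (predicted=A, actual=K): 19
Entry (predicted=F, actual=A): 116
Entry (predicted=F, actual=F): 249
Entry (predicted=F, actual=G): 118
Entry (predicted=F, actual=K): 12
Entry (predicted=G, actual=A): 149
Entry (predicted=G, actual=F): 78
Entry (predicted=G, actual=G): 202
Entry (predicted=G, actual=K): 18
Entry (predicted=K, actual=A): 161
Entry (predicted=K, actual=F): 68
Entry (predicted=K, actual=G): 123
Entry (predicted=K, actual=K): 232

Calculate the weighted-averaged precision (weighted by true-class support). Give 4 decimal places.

0.5144

Per-class precision (TP/(TP+FP)):
  A: TP=355, FP=83+126+19=228 → 355/583 = 0.60892
  F: TP=249, FP=116+118+12=246 → 249/495 = 0.50303
  G: TP=202, FP=149+78+18=245 → 202/447 = 0.45190
  K: TP=232, FP=161+68+123=352 → 232/584 = 0.39726
Weighted-precision = Σ (supportᵢ/N)·precisionᵢ with N=2109: (781/2109)·0.60892 + (478/2109)·0.50303 + (569/2109)·0.45190 + (281/2109)·0.39726 = 0.5144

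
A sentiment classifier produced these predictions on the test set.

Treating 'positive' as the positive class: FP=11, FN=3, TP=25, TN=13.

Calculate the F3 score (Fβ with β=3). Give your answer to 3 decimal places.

Fβ = (1+β²)·TP / ((1+β²)·TP + β²·FN + FP), with β²=9
= 10·25 / (10·25 + 9·3 + 11) = 0.868

0.868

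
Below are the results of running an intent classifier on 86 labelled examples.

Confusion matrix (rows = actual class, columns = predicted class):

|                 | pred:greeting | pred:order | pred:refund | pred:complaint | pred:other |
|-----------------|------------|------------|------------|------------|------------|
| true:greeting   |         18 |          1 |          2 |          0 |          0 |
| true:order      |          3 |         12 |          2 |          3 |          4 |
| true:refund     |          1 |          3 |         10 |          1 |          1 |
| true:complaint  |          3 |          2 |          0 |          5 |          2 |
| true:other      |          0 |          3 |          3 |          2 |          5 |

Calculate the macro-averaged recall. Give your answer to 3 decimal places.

0.557

Per-class recall (TP/(TP+FN)):
  greeting: TP=18, FN=1+2+0+0=3 → 18/21 = 0.8571
  order: TP=12, FN=3+2+3+4=12 → 12/24 = 0.5000
  refund: TP=10, FN=1+3+1+1=6 → 10/16 = 0.6250
  complaint: TP=5, FN=3+2+0+2=7 → 5/12 = 0.4167
  other: TP=5, FN=0+3+3+2=8 → 5/13 = 0.3846
Macro-recall = mean = (0.8571 + 0.5000 + 0.6250 + 0.4167 + 0.3846) / 5 = 0.557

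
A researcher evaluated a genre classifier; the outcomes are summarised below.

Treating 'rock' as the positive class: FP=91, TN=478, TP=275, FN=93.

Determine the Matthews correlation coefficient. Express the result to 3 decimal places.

MCC = (TP·TN − FP·FN) / √((TP+FP)(TP+FN)(TN+FP)(TN+FN))
Numerator = 275·478 − 91·93 = 122987
Denominator = √(366·368·569·571) = √43759996512 = 209188.9015
MCC = 122987 / 209188.9015 = 0.588

0.588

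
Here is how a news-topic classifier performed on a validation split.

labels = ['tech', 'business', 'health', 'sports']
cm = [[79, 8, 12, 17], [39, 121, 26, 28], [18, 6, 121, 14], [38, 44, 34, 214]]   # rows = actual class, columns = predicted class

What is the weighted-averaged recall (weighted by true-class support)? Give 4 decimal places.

0.6532

Per-class recall (TP/(TP+FN)):
  tech: TP=79, FN=8+12+17=37 → 79/116 = 0.68103
  business: TP=121, FN=39+26+28=93 → 121/214 = 0.56542
  health: TP=121, FN=18+6+14=38 → 121/159 = 0.76101
  sports: TP=214, FN=38+44+34=116 → 214/330 = 0.64848
Weighted-recall = Σ (supportᵢ/N)·recallᵢ with N=819: (116/819)·0.68103 + (214/819)·0.56542 + (159/819)·0.76101 + (330/819)·0.64848 = 0.6532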